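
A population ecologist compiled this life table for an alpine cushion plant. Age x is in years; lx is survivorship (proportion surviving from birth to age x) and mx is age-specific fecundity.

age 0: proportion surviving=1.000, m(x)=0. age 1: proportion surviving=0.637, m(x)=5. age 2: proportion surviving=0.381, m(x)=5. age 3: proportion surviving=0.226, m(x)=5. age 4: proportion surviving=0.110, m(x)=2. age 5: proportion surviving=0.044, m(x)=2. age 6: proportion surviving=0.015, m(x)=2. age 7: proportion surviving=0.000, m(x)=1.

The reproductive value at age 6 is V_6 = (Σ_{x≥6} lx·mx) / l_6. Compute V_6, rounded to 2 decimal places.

lx·mx for x ≥ 6: 0.03, 0 → sum = 0.03
V_6 = 0.03 / l_6 = 0.03 / 0.015 = 2 → 2.00

2.00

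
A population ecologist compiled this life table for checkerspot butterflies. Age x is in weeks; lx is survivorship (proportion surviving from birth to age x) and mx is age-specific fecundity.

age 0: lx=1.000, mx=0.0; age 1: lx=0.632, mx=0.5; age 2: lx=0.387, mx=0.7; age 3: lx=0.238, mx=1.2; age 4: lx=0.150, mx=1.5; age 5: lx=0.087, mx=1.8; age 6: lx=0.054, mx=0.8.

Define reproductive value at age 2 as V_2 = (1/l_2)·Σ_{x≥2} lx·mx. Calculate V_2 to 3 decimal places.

2.536

lx·mx for x ≥ 2: 0.2709, 0.2856, 0.225, 0.1566, 0.0432 → sum = 0.9813
V_2 = 0.9813 / l_2 = 0.9813 / 0.387 = 2.535659… → 2.536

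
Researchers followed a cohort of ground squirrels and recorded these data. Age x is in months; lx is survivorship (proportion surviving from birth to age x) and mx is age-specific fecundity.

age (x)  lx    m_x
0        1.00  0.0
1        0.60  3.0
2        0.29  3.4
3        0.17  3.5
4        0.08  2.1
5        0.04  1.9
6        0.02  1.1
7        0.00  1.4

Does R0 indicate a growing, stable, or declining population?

growing

R0 = Σ lx·mx = 0 + 1.8 + 0.986 + 0.595 + 0.168 + 0.076 + 0.022 + 0 = 3.647
R0 > 1, so the population is growing.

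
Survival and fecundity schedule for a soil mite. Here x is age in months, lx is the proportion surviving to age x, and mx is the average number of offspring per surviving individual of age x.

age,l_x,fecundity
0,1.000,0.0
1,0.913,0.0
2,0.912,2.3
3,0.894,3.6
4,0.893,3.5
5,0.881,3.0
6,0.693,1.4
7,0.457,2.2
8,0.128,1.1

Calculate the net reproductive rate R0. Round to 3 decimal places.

lx·mx by age: 0, 0, 2.0976, 3.2184, 3.1255, 2.643, 0.9702, 1.0054, 0.1408
R0 = Σ lx·mx = 13.2009 → 13.201

13.201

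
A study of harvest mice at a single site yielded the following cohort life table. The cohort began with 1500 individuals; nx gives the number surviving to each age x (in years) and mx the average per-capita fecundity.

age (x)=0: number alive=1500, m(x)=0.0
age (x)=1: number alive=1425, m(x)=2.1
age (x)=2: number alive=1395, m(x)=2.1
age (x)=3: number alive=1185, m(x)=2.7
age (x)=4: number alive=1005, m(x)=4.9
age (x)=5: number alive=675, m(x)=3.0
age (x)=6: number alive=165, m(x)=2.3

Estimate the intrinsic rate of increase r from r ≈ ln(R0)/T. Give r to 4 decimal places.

lx = nx/n0 = nx/1500: 1, 0.95, 0.93, 0.79, 0.67, 0.45, 0.11
R0 = Σ lx·mx = 0 + 1.995 + 1.953 + 2.133 + 3.283 + 1.35 + 0.253 = 10.967
Σ x·lx·mx = 33.7; T = 33.7/10.967 = 3.07285…
r ≈ ln(R0)/T = ln(10.967)/3.07285… = 0.77937… → 0.7794

0.7794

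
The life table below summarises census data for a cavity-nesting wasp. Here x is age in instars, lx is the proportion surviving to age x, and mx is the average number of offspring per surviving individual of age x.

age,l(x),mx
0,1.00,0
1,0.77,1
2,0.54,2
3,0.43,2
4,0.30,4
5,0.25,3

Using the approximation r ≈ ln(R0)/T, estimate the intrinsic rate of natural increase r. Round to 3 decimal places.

R0 = Σ lx·mx = 0 + 0.77 + 1.08 + 0.86 + 1.2 + 0.75 = 4.66
Σ x·lx·mx = 14.06; T = 14.06/4.66 = 3.01717…
r ≈ ln(R0)/T = ln(4.66)/3.01717… = 0.51009… → 0.510

0.510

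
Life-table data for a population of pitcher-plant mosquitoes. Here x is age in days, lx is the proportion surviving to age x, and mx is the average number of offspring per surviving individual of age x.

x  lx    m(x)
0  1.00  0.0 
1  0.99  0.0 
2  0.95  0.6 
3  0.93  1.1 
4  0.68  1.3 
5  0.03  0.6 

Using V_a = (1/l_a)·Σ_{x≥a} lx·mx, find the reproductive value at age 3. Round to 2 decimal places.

2.07

lx·mx for x ≥ 3: 1.023, 0.884, 0.018 → sum = 1.925
V_3 = 1.925 / l_3 = 1.925 / 0.93 = 2.069892… → 2.07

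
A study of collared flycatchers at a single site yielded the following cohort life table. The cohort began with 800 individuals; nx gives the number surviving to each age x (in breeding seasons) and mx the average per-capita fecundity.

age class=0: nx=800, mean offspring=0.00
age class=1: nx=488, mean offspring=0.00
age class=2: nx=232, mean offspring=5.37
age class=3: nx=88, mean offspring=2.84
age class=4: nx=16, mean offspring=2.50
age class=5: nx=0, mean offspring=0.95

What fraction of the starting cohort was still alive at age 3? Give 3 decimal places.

0.110

l_3 = n_3/n_0 = 88/800 = 0.11 → 0.110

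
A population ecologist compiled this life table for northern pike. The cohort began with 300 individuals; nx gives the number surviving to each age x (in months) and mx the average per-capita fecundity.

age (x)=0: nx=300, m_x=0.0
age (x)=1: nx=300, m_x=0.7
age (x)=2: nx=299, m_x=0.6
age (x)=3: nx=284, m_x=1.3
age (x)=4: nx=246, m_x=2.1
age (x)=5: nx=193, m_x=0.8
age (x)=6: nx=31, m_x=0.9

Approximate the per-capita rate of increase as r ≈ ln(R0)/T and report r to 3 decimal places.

0.492

lx = nx/n0 = nx/300: 1, 1, 0.99667…, 0.94667…, 0.82, 0.64333…, 0.10333…
R0 = Σ lx·mx = 0 + 0.7 + 0.598… + 1.23067… + 1.722 + 0.51467… + 0.093… = 4.858333…
Σ x·lx·mx = 15.607333…; T = 15.607333…/4.858333… = 3.21249…
r ≈ ln(R0)/T = ln(4.858333…)/3.21249… = 0.49205… → 0.492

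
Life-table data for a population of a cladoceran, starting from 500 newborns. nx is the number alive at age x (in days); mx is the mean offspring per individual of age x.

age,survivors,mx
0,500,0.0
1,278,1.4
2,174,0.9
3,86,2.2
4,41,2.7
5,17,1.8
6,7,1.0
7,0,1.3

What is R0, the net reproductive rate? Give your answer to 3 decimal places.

1.767

lx = nx/n0 = nx/500: 1, 0.556, 0.348, 0.172, 0.082, 0.034, 0.014, 0
lx·mx by age: 0, 0.7784, 0.3132, 0.3784, 0.2214, 0.0612, 0.014, 0
R0 = Σ lx·mx = 1.7666 → 1.767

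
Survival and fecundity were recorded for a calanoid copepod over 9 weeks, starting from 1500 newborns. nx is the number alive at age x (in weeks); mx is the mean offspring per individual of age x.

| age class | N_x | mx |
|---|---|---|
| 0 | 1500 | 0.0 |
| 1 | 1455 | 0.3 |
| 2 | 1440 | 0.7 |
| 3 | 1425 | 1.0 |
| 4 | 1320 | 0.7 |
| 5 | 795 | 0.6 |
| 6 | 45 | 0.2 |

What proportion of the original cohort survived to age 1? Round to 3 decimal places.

0.970

l_1 = n_1/n_0 = 1455/1500 = 0.97 → 0.970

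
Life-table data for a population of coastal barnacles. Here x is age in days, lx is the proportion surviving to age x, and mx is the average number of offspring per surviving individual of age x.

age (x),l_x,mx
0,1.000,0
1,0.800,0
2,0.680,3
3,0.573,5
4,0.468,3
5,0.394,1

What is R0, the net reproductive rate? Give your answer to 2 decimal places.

6.70

lx·mx by age: 0, 0, 2.04, 2.865, 1.404, 0.394
R0 = Σ lx·mx = 6.703 → 6.70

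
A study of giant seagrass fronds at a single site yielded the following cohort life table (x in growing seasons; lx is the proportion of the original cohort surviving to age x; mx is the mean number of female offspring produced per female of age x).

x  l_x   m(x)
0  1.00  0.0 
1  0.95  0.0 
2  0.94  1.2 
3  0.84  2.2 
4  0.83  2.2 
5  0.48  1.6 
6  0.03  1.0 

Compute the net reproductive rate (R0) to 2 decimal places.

5.60

lx·mx by age: 0, 0, 1.128, 1.848, 1.826, 0.768, 0.03
R0 = Σ lx·mx = 5.6 → 5.60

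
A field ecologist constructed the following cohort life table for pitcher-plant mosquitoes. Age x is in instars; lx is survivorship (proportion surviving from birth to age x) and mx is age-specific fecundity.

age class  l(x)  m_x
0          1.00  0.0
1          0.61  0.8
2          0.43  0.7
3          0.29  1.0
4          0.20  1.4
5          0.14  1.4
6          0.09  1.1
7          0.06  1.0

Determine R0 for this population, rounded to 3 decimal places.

1.714

lx·mx by age: 0, 0.488, 0.301, 0.29, 0.28, 0.196, 0.099, 0.06
R0 = Σ lx·mx = 1.714 → 1.714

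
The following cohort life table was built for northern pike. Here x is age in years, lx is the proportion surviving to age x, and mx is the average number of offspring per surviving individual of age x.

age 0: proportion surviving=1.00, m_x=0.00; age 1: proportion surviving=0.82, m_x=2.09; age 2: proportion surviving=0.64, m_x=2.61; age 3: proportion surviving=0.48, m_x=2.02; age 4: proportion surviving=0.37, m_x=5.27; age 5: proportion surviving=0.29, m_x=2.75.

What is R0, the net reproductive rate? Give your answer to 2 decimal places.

7.10

lx·mx by age: 0, 1.7138, 1.6704, 0.9696, 1.9499, 0.7975
R0 = Σ lx·mx = 7.1012 → 7.10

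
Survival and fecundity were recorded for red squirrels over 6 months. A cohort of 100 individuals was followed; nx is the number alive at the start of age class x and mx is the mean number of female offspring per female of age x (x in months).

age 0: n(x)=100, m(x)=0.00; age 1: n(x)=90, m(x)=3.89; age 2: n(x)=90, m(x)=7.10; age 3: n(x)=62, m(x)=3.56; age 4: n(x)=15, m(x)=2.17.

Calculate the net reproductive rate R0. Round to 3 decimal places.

lx = nx/n0 = nx/100: 1, 0.9, 0.9, 0.62, 0.15
lx·mx by age: 0, 3.501, 6.39, 2.2072, 0.3255
R0 = Σ lx·mx = 12.4237 → 12.424

12.424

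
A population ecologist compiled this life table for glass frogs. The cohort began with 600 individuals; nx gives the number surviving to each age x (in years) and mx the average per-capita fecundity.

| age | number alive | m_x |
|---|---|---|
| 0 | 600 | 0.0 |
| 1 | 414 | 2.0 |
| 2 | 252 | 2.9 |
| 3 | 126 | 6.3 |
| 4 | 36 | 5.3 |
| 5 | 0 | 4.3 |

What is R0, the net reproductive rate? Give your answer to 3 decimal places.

4.239

lx = nx/n0 = nx/600: 1, 0.69, 0.42, 0.21, 0.06, 0
lx·mx by age: 0, 1.38, 1.218, 1.323, 0.318, 0
R0 = Σ lx·mx = 4.239 → 4.239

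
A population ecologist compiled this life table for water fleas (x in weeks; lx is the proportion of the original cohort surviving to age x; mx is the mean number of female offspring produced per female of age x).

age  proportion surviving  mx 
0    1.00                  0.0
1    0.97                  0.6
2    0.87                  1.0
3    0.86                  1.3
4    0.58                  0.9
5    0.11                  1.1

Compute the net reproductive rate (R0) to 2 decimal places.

3.21

lx·mx by age: 0, 0.582, 0.87, 1.118, 0.522, 0.121
R0 = Σ lx·mx = 3.213 → 3.21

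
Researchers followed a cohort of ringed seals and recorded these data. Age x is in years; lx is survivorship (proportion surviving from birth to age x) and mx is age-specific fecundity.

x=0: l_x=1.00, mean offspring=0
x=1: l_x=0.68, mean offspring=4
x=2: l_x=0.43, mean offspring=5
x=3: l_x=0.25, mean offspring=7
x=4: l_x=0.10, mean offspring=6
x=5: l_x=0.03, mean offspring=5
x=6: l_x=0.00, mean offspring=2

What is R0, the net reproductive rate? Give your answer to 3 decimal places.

7.370

lx·mx by age: 0, 2.72, 2.15, 1.75, 0.6, 0.15, 0
R0 = Σ lx·mx = 7.37 → 7.370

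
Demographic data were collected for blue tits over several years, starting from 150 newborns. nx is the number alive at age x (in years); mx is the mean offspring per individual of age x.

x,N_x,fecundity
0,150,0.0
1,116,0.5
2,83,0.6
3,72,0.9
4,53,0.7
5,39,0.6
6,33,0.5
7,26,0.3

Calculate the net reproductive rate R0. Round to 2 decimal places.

lx = nx/n0 = nx/150: 1, 0.77333…, 0.55333…, 0.48, 0.35333…, 0.26, 0.22, 0.17333…
lx·mx by age: 0, 0.386667…, 0.332…, 0.432, 0.247333…, 0.156, 0.11, 0.052…
R0 = Σ lx·mx = 1.716… → 1.72

1.72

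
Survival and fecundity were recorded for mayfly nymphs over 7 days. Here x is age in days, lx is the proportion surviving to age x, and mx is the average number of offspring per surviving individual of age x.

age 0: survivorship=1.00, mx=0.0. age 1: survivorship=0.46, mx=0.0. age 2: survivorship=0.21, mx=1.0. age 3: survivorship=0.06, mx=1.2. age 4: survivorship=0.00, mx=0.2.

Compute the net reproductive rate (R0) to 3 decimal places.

0.282

lx·mx by age: 0, 0, 0.21, 0.072, 0
R0 = Σ lx·mx = 0.282 → 0.282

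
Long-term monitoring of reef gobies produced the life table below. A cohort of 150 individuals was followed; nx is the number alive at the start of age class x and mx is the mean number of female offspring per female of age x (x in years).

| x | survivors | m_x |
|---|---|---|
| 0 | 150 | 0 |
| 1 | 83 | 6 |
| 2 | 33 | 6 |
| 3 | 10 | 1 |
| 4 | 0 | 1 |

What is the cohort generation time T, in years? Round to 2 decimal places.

lx = nx/n0 = nx/150: 1, 0.55333…, 0.22, 0.06667…, 0
lx·mx: 0, 3.32…, 1.32, 0.066667…, 0 → R0 = 4.706667…
x·lx·mx: 0, 3.32…, 2.64, 0.2…, 0 → Σ = 6.16…
T = 6.16… / 4.706667… = 1.308782… → 1.31

1.31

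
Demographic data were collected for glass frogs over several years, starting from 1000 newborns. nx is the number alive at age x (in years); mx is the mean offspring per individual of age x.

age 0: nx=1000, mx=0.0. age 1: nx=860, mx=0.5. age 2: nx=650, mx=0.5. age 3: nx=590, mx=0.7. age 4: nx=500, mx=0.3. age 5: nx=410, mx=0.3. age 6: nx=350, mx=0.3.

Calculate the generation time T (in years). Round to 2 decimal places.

lx = nx/n0 = nx/1000: 1, 0.86, 0.65, 0.59, 0.5, 0.41, 0.35
lx·mx: 0, 0.43, 0.325, 0.413, 0.15, 0.123, 0.105 → R0 = 1.546
x·lx·mx: 0, 0.43, 0.65, 1.239, 0.6, 0.615, 0.63 → Σ = 4.164
T = 4.164 / 1.546 = 2.693402… → 2.69

2.69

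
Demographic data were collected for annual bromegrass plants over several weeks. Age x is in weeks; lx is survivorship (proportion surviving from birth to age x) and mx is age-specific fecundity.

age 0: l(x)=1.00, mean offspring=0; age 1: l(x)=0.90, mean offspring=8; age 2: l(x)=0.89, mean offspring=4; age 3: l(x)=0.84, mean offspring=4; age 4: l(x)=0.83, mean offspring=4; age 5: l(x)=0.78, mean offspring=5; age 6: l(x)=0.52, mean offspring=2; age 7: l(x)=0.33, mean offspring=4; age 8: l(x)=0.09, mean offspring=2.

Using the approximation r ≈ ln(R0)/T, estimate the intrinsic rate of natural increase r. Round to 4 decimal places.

R0 = Σ lx·mx = 0 + 7.2 + 3.56 + 3.36 + 3.32 + 3.9 + 1.04 + 1.32 + 0.18 = 23.88
Σ x·lx·mx = 74.1; T = 74.1/23.88 = 3.10302…
r ≈ ln(R0)/T = ln(23.88)/3.10302… = 1.022567… → 1.0226

1.0226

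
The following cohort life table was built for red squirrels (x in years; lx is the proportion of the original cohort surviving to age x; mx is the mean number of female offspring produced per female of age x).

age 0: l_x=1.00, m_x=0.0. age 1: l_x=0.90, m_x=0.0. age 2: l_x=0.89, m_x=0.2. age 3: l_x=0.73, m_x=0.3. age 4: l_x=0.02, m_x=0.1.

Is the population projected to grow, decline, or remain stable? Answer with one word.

R0 = Σ lx·mx = 0 + 0 + 0.178 + 0.219 + 0.002 = 0.399
R0 < 1, so the population is declining.

declining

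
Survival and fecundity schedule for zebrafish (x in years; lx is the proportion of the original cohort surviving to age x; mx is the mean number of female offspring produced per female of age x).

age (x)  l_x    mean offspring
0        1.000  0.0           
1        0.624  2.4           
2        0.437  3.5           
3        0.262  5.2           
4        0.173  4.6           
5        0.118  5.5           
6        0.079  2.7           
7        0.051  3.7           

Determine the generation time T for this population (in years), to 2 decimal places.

2.83

lx·mx: 0, 1.4976, 1.5295, 1.3624, 0.7958, 0.649, 0.2133, 0.1887 → R0 = 6.2363
x·lx·mx: 0, 1.4976, 3.059, 4.0872, 3.1832, 3.245, 1.2798, 1.3209 → Σ = 17.6727
T = 17.6727 / 6.2363 = 2.833844… → 2.83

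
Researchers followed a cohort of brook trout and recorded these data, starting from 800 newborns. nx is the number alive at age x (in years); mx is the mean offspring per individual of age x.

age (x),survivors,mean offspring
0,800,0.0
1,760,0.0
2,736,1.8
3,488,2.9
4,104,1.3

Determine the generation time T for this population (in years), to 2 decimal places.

lx = nx/n0 = nx/800: 1, 0.95, 0.92, 0.61, 0.13
lx·mx: 0, 0, 1.656, 1.769, 0.169 → R0 = 3.594
x·lx·mx: 0, 0, 3.312, 5.307, 0.676 → Σ = 9.295
T = 9.295 / 3.594 = 2.586255… → 2.59

2.59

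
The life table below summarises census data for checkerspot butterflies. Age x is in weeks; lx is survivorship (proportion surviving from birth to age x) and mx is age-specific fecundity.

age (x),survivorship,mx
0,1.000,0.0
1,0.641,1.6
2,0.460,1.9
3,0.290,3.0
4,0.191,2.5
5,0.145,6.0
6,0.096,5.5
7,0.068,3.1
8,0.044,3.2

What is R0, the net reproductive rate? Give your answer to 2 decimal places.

5.00

lx·mx by age: 0, 1.0256, 0.874, 0.87, 0.4775, 0.87, 0.528, 0.2108, 0.1408
R0 = Σ lx·mx = 4.9967 → 5.00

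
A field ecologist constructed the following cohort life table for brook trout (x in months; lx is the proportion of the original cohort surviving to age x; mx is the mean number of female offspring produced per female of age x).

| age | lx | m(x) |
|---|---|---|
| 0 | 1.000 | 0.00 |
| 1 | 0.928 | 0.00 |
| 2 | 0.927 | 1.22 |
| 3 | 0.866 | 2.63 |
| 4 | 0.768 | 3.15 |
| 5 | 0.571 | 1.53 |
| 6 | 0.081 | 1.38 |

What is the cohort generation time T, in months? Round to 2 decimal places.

lx·mx: 0, 0, 1.13094, 2.27758, 2.4192, 0.87363, 0.11178 → R0 = 6.81313
x·lx·mx: 0, 0, 2.26188, 6.83274, 9.6768, 4.36815, 0.67068 → Σ = 23.81025
T = 23.81025 / 6.81313 = 3.494759… → 3.49

3.49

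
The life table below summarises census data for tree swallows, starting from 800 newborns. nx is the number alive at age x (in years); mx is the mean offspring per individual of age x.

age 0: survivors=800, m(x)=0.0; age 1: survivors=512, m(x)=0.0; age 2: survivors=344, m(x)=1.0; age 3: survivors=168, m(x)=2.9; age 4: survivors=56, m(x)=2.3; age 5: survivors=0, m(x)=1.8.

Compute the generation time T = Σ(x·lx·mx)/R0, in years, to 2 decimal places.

2.78

lx = nx/n0 = nx/800: 1, 0.64, 0.43, 0.21, 0.07, 0
lx·mx: 0, 0, 0.43, 0.609, 0.161, 0 → R0 = 1.2
x·lx·mx: 0, 0, 0.86, 1.827, 0.644, 0 → Σ = 3.331
T = 3.331 / 1.2 = 2.775833… → 2.78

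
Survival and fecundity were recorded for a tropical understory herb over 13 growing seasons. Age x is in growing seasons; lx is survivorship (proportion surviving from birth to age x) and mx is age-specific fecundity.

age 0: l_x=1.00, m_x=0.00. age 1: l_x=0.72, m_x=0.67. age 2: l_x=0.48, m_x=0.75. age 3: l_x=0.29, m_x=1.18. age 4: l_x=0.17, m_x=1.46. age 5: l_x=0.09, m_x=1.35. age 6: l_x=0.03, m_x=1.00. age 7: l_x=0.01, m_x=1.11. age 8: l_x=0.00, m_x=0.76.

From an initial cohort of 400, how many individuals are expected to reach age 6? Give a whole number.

12

Expected survivors = N0 · l_6 = 400 × 0.03 = 12 → 12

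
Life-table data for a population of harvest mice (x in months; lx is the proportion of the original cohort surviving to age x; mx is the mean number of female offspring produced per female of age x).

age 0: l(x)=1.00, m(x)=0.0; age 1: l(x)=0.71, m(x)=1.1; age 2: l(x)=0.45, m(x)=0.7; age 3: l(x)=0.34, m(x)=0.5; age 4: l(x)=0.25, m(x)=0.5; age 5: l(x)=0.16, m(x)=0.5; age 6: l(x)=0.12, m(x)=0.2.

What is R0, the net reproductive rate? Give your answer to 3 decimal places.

1.495

lx·mx by age: 0, 0.781, 0.315, 0.17, 0.125, 0.08, 0.024
R0 = Σ lx·mx = 1.495 → 1.495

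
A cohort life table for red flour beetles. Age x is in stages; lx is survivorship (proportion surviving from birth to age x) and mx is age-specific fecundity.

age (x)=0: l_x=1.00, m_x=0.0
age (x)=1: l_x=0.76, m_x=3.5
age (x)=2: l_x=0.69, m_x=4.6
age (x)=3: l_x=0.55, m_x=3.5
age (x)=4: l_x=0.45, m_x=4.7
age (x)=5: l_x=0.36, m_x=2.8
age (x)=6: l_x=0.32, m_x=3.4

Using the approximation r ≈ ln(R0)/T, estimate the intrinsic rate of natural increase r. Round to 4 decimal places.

R0 = Σ lx·mx = 0 + 2.66 + 3.174 + 1.925 + 2.115 + 1.008 + 1.088 = 11.97
Σ x·lx·mx = 34.811; T = 34.811/11.97 = 2.90819…
r ≈ ln(R0)/T = ln(11.97)/2.90819… = 0.853591… → 0.8536

0.8536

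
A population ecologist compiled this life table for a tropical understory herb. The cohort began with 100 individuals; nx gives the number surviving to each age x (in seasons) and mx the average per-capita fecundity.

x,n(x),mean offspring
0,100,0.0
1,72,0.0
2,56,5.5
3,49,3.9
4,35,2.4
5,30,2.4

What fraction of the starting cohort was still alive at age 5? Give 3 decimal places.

0.300

l_5 = n_5/n_0 = 30/100 = 0.3 → 0.300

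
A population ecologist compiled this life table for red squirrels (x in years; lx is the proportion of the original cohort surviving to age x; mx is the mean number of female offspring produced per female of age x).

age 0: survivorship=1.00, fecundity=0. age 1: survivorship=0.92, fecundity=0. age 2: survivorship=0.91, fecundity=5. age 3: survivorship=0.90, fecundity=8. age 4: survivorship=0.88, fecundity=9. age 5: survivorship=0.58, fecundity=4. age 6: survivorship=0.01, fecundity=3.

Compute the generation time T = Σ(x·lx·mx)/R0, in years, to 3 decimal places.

lx·mx: 0, 0, 4.55, 7.2, 7.92, 2.32, 0.03 → R0 = 22.02
x·lx·mx: 0, 0, 9.1, 21.6, 31.68, 11.6, 0.18 → Σ = 74.16
T = 74.16 / 22.02 = 3.367847… → 3.368

3.368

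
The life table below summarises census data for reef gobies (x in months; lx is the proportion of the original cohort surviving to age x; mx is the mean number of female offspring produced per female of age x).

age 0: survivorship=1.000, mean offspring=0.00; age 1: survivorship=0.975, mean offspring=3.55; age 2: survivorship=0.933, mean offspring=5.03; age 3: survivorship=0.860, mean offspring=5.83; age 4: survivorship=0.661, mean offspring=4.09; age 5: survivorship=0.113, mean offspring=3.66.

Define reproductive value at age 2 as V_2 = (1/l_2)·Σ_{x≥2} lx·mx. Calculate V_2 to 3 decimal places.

lx·mx for x ≥ 2: 4.69299, 5.0138, 2.70349, 0.41358 → sum = 12.82386
V_2 = 12.82386 / l_2 = 12.82386 / 0.933 = 13.744759… → 13.745

13.745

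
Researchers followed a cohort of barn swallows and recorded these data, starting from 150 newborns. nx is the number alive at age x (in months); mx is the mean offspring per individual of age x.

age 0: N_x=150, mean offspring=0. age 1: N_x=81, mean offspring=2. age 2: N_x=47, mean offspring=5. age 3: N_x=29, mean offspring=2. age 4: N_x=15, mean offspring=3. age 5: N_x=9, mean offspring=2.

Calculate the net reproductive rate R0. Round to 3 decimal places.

3.453

lx = nx/n0 = nx/150: 1, 0.54, 0.31333…, 0.19333…, 0.1, 0.06
lx·mx by age: 0, 1.08, 1.566667…, 0.386667…, 0.3, 0.12
R0 = Σ lx·mx = 3.453333… → 3.453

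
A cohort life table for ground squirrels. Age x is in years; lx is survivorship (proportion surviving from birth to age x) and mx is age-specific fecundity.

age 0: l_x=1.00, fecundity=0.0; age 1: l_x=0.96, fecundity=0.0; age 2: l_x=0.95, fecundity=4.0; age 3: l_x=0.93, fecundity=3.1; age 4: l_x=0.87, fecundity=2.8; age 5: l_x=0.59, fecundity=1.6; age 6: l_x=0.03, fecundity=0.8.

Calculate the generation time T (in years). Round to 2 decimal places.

3.06

lx·mx: 0, 0, 3.8, 2.883, 2.436, 0.944, 0.024 → R0 = 10.087
x·lx·mx: 0, 0, 7.6, 8.649, 9.744, 4.72, 0.144 → Σ = 30.857
T = 30.857 / 10.087 = 3.059086… → 3.06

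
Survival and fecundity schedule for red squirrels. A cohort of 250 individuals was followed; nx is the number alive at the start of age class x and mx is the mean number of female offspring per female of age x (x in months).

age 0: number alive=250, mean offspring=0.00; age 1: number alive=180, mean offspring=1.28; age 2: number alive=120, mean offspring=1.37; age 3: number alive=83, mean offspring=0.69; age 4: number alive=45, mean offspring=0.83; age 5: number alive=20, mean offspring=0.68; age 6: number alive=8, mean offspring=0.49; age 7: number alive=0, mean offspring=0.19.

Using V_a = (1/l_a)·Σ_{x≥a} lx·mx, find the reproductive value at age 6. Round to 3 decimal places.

lx = nx/n0 = nx/250: 1, 0.72, 0.48, 0.332, 0.18, 0.08, 0.032, 0
lx·mx for x ≥ 6: 0.01568, 0 → sum = 0.01568
V_6 = 0.01568 / l_6 = 0.01568 / 0.032 = 0.49 → 0.490

0.490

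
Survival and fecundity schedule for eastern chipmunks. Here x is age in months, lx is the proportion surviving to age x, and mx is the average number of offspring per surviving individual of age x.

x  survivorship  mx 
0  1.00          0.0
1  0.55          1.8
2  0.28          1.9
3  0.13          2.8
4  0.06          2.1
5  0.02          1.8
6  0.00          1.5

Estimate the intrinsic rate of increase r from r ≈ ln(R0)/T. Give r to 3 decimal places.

0.383

R0 = Σ lx·mx = 0 + 0.99 + 0.532 + 0.364 + 0.126 + 0.036 + 0 = 2.048
Σ x·lx·mx = 3.83; T = 3.83/2.048 = 1.87012…
r ≈ ln(R0)/T = ln(2.048)/1.87012… = 0.38333… → 0.383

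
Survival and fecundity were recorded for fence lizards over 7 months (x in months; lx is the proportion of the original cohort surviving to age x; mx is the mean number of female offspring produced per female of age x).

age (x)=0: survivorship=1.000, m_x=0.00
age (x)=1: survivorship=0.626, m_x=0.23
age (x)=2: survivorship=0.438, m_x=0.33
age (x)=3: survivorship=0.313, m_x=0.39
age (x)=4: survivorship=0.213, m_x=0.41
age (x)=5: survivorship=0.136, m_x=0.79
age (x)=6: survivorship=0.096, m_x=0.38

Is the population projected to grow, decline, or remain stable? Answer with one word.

R0 = Σ lx·mx = 0 + 0.14398 + 0.14454 + 0.12207 + 0.08733 + 0.10744 + 0.03648 = 0.64184
R0 < 1, so the population is declining.

declining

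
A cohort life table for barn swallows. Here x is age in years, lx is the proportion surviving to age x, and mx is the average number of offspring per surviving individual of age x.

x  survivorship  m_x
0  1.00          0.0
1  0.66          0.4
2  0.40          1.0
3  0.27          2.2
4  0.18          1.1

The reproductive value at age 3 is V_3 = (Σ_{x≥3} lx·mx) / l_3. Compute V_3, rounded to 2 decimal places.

lx·mx for x ≥ 3: 0.594, 0.198 → sum = 0.792
V_3 = 0.792 / l_3 = 0.792 / 0.27 = 2.933333… → 2.93

2.93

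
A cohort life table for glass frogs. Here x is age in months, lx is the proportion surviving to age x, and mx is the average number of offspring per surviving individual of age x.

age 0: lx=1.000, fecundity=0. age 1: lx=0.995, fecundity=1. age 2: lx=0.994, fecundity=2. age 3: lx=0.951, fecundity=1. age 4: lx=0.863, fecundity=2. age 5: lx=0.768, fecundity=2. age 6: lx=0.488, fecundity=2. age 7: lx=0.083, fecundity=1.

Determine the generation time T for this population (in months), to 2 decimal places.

lx·mx: 0, 0.995, 1.988, 0.951, 1.726, 1.536, 0.976, 0.083 → R0 = 8.255
x·lx·mx: 0, 0.995, 3.976, 2.853, 6.904, 7.68, 5.856, 0.581 → Σ = 28.845
T = 28.845 / 8.255 = 3.494246… → 3.49

3.49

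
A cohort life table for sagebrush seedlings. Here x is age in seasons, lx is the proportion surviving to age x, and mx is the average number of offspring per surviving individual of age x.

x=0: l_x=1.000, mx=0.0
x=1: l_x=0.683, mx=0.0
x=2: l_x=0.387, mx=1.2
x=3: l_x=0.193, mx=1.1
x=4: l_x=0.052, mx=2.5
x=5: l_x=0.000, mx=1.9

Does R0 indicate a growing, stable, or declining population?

declining

R0 = Σ lx·mx = 0 + 0 + 0.4644 + 0.2123 + 0.13 + 0 = 0.8067
R0 < 1, so the population is declining.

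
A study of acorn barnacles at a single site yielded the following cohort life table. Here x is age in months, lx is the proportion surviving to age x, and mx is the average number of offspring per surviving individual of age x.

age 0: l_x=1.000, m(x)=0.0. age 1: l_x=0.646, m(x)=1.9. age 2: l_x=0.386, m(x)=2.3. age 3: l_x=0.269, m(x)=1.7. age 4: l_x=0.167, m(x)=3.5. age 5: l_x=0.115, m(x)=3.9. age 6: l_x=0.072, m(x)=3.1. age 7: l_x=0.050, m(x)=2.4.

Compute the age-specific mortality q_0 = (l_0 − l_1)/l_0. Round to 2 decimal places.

0.35

q_0 = (l_0 − l_1) / l_0 = (1 − 0.646) / 1
     = 0.354 / 1 = 0.354 → 0.35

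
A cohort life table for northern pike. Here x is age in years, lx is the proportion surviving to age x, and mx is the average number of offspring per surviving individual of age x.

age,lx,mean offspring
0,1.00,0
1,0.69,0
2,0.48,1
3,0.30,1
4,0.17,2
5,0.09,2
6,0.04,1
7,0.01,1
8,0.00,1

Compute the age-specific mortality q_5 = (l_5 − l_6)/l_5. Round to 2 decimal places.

0.56

q_5 = (l_5 − l_6) / l_5 = (0.09 − 0.04) / 0.09
     = 0.05 / 0.09 = 0.555556… → 0.56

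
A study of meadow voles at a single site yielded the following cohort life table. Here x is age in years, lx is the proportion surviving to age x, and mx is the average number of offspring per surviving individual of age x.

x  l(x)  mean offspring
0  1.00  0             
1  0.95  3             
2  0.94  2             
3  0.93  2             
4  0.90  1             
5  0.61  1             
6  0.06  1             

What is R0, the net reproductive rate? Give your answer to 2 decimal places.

8.16

lx·mx by age: 0, 2.85, 1.88, 1.86, 0.9, 0.61, 0.06
R0 = Σ lx·mx = 8.16 → 8.16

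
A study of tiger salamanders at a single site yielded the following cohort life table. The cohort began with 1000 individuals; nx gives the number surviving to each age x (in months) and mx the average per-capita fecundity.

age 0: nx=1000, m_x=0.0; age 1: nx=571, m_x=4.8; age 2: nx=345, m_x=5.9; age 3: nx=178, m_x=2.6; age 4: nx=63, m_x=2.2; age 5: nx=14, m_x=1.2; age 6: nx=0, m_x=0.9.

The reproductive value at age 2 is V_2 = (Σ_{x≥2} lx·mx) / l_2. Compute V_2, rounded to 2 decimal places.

7.69

lx = nx/n0 = nx/1000: 1, 0.571, 0.345, 0.178, 0.063, 0.014, 0
lx·mx for x ≥ 2: 2.0355, 0.4628, 0.1386, 0.0168, 0 → sum = 2.6537
V_2 = 2.6537 / l_2 = 2.6537 / 0.345 = 7.691884… → 7.69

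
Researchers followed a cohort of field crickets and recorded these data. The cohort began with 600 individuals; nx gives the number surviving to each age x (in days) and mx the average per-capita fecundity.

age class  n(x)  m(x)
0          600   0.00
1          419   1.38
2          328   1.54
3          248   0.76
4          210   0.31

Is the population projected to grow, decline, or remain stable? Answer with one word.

lx = nx/n0 = nx/600: 1, 0.69833…, 0.54667…, 0.41333…, 0.35
R0 = Σ lx·mx = 0 + 0.9637… + 0.841867… + 0.314133… + 0.1085 = 2.2282…
R0 > 1, so the population is growing.

growing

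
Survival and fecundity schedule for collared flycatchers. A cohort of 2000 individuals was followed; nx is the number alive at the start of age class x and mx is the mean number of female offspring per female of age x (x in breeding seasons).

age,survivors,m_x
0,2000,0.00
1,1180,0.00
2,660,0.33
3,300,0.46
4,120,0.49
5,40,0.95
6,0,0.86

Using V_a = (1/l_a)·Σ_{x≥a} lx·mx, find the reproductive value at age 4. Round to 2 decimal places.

lx = nx/n0 = nx/2000: 1, 0.59, 0.33, 0.15, 0.06, 0.02, 0
lx·mx for x ≥ 4: 0.0294, 0.019, 0 → sum = 0.0484
V_4 = 0.0484 / l_4 = 0.0484 / 0.06 = 0.806667… → 0.81

0.81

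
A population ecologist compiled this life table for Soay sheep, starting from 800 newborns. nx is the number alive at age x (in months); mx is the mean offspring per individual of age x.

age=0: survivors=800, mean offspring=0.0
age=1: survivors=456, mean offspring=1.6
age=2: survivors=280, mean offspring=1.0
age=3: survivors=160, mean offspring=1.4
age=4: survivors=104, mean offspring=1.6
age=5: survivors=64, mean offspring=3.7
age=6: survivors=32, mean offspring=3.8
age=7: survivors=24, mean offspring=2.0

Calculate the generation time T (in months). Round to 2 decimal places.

lx = nx/n0 = nx/800: 1, 0.57, 0.35, 0.2, 0.13, 0.08, 0.04, 0.03
lx·mx: 0, 0.912, 0.35, 0.28, 0.208, 0.296, 0.152, 0.06 → R0 = 2.258
x·lx·mx: 0, 0.912, 0.7, 0.84, 0.832, 1.48, 0.912, 0.42 → Σ = 6.096
T = 6.096 / 2.258 = 2.699734… → 2.70

2.70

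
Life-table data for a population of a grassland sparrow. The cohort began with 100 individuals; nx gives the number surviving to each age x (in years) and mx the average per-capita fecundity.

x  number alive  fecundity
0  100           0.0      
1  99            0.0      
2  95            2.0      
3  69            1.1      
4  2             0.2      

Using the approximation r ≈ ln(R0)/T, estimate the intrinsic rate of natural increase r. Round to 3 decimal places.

lx = nx/n0 = nx/100: 1, 0.99, 0.95, 0.69, 0.02
R0 = Σ lx·mx = 0 + 0 + 1.9 + 0.759 + 0.004 = 2.663
Σ x·lx·mx = 6.093; T = 6.093/2.663 = 2.28802…
r ≈ ln(R0)/T = ln(2.663)/2.28802… = 0.42808… → 0.428

0.428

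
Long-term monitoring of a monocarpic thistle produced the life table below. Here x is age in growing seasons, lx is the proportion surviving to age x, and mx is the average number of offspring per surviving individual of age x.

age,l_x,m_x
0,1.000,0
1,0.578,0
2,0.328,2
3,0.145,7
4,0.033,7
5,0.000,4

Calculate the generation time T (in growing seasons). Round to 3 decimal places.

lx·mx: 0, 0, 0.656, 1.015, 0.231, 0 → R0 = 1.902
x·lx·mx: 0, 0, 1.312, 3.045, 0.924, 0 → Σ = 5.281
T = 5.281 / 1.902 = 2.776551… → 2.777

2.777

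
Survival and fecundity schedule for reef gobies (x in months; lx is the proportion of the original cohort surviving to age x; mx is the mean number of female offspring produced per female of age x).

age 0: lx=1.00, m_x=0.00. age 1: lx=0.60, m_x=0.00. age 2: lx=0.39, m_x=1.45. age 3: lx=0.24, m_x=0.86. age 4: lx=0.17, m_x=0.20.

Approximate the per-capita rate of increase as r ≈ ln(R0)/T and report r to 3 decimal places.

R0 = Σ lx·mx = 0 + 0 + 0.5655 + 0.2064 + 0.034 = 0.8059
Σ x·lx·mx = 1.8862; T = 1.8862/0.8059 = 2.34049…
r ≈ ln(R0)/T = ln(0.8059)/2.34049… = -0.0922… → -0.092

-0.092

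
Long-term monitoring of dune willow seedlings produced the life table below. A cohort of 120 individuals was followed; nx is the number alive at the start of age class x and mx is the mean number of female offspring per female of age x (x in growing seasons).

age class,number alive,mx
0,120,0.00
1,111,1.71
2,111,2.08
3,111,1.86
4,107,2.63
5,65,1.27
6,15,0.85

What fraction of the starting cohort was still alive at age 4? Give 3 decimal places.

l_4 = n_4/n_0 = 107/120 = 0.891667… → 0.892

0.892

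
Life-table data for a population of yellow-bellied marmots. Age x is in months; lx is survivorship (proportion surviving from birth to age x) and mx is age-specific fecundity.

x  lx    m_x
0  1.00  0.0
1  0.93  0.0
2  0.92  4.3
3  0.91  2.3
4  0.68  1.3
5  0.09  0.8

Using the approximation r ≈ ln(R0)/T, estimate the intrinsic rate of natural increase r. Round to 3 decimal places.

R0 = Σ lx·mx = 0 + 0 + 3.956 + 2.093 + 0.884 + 0.072 = 7.005
Σ x·lx·mx = 18.087; T = 18.087/7.005 = 2.58201…
r ≈ ln(R0)/T = ln(7.005)/2.58201… = 0.75392… → 0.754

0.754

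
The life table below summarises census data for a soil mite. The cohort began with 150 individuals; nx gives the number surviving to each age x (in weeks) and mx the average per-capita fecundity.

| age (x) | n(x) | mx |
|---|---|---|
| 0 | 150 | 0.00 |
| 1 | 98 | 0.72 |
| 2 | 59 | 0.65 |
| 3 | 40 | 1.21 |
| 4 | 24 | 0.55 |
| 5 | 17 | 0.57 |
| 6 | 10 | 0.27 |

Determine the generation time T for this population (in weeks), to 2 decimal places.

2.24

lx = nx/n0 = nx/150: 1, 0.65333…, 0.39333…, 0.26667…, 0.16, 0.11333…, 0.06667…
lx·mx: 0, 0.4704…, 0.255667…, 0.322667…, 0.088, 0.0646…, 0.018… → R0 = 1.219333…
x·lx·mx: 0, 0.4704…, 0.511333…, 0.968…, 0.352, 0.323…, 0.108… → Σ = 2.732733…
T = 2.732733… / 1.219333… = 2.24117… → 2.24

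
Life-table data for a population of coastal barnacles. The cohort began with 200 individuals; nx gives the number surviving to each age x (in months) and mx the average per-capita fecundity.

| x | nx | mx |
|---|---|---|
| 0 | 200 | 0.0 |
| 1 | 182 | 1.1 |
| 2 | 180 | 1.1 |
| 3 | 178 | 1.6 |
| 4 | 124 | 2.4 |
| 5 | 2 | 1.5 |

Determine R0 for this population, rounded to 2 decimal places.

4.92

lx = nx/n0 = nx/200: 1, 0.91, 0.9, 0.89, 0.62, 0.01
lx·mx by age: 0, 1.001, 0.99, 1.424, 1.488, 0.015
R0 = Σ lx·mx = 4.918 → 4.92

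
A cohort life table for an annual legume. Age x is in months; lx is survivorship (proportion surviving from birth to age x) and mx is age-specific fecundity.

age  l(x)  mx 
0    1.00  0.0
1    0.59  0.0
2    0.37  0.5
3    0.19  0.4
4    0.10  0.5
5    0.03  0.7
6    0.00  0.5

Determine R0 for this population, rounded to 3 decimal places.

0.332

lx·mx by age: 0, 0, 0.185, 0.076, 0.05, 0.021, 0
R0 = Σ lx·mx = 0.332 → 0.332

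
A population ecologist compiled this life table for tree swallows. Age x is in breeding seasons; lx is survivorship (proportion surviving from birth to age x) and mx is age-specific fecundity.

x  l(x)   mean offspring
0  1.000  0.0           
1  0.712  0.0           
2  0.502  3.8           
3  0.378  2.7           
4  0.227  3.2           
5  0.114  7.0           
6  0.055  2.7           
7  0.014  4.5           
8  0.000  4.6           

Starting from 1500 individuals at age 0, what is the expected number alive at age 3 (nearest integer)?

567

Expected survivors = N0 · l_3 = 1500 × 0.378 = 567 → 567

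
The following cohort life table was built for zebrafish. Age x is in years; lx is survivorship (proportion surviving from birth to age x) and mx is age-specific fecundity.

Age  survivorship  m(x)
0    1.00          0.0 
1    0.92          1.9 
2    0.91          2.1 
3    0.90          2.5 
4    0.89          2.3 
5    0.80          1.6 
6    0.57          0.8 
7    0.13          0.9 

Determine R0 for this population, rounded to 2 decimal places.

lx·mx by age: 0, 1.748, 1.911, 2.25, 2.047, 1.28, 0.456, 0.117
R0 = Σ lx·mx = 9.809 → 9.81

9.81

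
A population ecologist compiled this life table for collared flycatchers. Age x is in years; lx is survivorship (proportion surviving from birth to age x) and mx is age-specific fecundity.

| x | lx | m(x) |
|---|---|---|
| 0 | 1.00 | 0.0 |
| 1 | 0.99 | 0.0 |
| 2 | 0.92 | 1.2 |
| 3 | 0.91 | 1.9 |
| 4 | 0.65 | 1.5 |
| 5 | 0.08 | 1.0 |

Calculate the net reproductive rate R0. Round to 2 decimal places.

3.89

lx·mx by age: 0, 0, 1.104, 1.729, 0.975, 0.08
R0 = Σ lx·mx = 3.888 → 3.89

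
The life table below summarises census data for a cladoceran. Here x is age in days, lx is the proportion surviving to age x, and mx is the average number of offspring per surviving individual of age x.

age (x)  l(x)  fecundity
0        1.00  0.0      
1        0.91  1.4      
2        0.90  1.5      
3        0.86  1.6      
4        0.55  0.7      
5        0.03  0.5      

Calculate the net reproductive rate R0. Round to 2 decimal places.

4.40

lx·mx by age: 0, 1.274, 1.35, 1.376, 0.385, 0.015
R0 = Σ lx·mx = 4.4 → 4.40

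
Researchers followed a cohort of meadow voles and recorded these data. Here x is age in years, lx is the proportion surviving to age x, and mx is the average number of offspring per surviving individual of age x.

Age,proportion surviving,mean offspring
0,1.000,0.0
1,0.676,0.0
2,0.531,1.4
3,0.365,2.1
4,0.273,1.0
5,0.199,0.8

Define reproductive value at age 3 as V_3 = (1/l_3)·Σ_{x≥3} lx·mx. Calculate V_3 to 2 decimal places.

3.28

lx·mx for x ≥ 3: 0.7665, 0.273, 0.1592 → sum = 1.1987
V_3 = 1.1987 / l_3 = 1.1987 / 0.365 = 3.28411… → 3.28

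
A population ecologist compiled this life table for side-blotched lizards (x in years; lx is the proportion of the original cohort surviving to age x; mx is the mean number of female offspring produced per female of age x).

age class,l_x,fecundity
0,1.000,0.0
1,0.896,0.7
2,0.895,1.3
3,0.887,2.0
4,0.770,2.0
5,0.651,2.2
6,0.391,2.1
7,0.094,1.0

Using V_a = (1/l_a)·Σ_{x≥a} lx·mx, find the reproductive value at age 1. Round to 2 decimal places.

8.32

lx·mx for x ≥ 1: 0.6272, 1.1635, 1.774, 1.54, 1.4322, 0.8211, 0.094 → sum = 7.452
V_1 = 7.452 / l_1 = 7.452 / 0.896 = 8.316964… → 8.32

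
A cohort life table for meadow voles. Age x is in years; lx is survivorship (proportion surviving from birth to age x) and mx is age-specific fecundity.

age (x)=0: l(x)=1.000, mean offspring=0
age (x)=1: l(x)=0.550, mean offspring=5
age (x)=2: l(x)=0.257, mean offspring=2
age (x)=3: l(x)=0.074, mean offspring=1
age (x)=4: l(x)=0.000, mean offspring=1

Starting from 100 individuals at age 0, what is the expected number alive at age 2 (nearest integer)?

Expected survivors = N0 · l_2 = 100 × 0.257 = 25.7 → 26

26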